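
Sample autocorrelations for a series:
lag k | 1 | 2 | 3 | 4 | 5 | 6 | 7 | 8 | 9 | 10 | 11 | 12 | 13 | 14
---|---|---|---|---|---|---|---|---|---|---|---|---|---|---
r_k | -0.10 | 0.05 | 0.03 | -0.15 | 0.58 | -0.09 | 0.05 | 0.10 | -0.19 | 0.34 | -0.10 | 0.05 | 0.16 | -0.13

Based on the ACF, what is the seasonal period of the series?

The largest autocorrelation is r_5 = 0.58, with a weaker echo at lag 10 (0.34); the remaining lags stay at or below 0.16.
The dominant spike at lag 5 indicates a seasonal period of 5.

5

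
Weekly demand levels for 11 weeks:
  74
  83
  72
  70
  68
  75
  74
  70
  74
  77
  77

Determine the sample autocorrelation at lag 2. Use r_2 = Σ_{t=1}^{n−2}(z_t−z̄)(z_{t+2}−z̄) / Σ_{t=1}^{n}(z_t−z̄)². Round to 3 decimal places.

Mean z̄ = (74 + 83 + 72 + 70 + 68 + 75 + 74 + 70 + 74 + 77 + 77)/11 = 74.0000
Numerator Σ_{t=1}^{9}(z_t−z̄)(z_{t+2}−z̄) = -44.0000
Denominator Σ(z_t−z̄)² = 172.0000
r_2 = -44.0000 / 172.0000 = -0.256

-0.256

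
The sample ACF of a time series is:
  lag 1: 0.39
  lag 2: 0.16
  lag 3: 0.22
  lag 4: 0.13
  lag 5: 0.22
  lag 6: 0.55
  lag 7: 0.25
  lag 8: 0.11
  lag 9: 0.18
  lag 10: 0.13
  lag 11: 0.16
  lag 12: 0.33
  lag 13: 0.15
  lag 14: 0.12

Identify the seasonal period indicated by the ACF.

6

The largest autocorrelation is r_6 = 0.55; the remaining lags stay at or below 0.39. The elevated value at lag 1 (0.39), dropping to 0.16 at lag 2, reflects decaying short-term dependence rather than seasonality.
The dominant spike at lag 6 indicates a seasonal period of 6.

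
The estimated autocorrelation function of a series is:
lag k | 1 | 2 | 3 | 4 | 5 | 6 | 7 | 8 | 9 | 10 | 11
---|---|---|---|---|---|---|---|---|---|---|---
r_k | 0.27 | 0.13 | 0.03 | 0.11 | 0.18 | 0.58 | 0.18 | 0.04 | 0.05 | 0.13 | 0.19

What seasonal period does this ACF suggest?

The largest autocorrelation is r_6 = 0.58; the remaining lags stay at or below 0.27. The elevated value at lag 1 (0.27), dropping to 0.13 at lag 2, reflects decaying short-term dependence rather than seasonality.
The dominant spike at lag 6 indicates a seasonal period of 6.

6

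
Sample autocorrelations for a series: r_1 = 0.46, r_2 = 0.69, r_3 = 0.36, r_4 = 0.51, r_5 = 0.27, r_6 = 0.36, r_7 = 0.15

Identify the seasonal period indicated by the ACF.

The largest autocorrelation is r_2 = 0.69, with a weaker echo at lag 4 (0.51); the remaining lags stay at or below 0.46.
The dominant spike at lag 2 indicates a seasonal period of 2.

2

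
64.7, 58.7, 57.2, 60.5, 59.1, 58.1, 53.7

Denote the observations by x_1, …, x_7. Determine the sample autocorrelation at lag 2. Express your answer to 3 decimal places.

-0.192

Mean x̄ = (64.7 + 58.7 + 57.2 + 60.5 + 59.1 + 58.1 + 53.7)/7 = 58.8571
Deviations from mean: 5.8429, -0.1571, -1.6571, 1.6429, 0.2429, -0.7571, -5.1571
Σ(x_t−x̄)(x_{t+2}−x̄) = (-9.6824) + (-0.2582) + (-0.4024) + (-1.2439) + (-1.2524) = -12.8394
Denominator Σ(x_t−x̄)² = 66.8371
r_2 = -12.8394 / 66.8371 = -0.192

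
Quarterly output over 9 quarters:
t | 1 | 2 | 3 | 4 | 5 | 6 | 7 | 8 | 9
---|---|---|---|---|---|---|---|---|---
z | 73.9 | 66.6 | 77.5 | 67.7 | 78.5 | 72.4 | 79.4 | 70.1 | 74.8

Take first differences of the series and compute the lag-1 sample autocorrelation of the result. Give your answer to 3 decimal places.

First differences Δz: -7.3, 10.9, -9.8, 10.8, -6.1, 7.0, -9.3, 4.7
Mean of differences = 0.1125
Numerator Σ(Δz_t−Δz̄)(Δz_{t+1}−Δz̄) = -510.0264
Denominator Σ(Δz_t−Δz̄)² = 579.4688
r_1(Δz) = -510.0264 / 579.4688 = -0.880

-0.880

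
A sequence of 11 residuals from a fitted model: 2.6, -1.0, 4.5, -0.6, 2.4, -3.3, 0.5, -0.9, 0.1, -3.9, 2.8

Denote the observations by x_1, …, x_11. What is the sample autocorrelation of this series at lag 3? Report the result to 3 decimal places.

Mean x̄ = (2.6 − 1.0 + 4.5 − 0.6 + 2.4 − 3.3 + 0.5 − 0.9 + 0.1 − 3.9 + 2.8)/11 = 0.2909
Numerator Σ_{t=1}^{8}(x_t−x̄)(x_{t+3}−x̄) = -25.7712
Denominator Σ(x_t−x̄)² = 68.2091
r_3 = -25.7712 / 68.2091 = -0.378

-0.378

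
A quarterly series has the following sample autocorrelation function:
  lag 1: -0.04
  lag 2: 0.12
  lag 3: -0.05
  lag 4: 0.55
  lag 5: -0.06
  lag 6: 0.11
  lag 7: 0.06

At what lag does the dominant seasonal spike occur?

4

The largest autocorrelation is r_4 = 0.55; the remaining lags stay at or below 0.12.
The dominant spike at lag 4 indicates a seasonal period of 4.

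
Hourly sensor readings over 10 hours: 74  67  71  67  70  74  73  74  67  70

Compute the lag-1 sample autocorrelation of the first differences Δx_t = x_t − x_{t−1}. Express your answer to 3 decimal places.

First differences Δx: -7, 4, -4, 3, 4, -1, 1, -7, 3
Mean of differences = -0.4444
Numerator Σ(Δx_t−Δx̄)(Δx_{t+1}−Δx̄) = -77.1975
Denominator Σ(Δx_t−Δx̄)² = 164.2222
r_1(Δx) = -77.1975 / 164.2222 = -0.470

-0.470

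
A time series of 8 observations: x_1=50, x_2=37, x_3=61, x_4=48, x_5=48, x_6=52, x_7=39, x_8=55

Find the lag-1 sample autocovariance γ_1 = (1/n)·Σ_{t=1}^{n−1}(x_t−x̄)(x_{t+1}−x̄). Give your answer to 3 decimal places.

Mean x̄ = (50 + 37 + 61 + 48 + 48 + 52 + 39 + 55)/8 = 48.7500
Σ_{t=1}^{7}(x_t−x̄)(x_{t+1}−x̄) = -262.3125
γ_1 = -262.3125 / 8 = -32.789

-32.789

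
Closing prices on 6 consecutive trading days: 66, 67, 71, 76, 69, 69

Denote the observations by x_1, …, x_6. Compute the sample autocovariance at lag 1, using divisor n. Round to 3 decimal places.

Mean x̄ = (66 + 67 + 71 + 76 + 69 + 69)/6 = 69.6667
Deviations: -3.6667, -2.6667, 1.3333, 6.3333, -0.6667, -0.6667
Σ_{t=1}^{5}(x_t−x̄)(x_{t+1}−x̄) = 10.8889
γ_1 = 10.8889 / 6 = 1.815

1.815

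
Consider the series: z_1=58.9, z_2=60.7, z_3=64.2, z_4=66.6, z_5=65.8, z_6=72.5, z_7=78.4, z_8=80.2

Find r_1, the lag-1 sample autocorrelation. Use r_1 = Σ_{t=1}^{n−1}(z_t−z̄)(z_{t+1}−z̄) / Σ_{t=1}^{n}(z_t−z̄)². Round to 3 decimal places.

0.614

Mean z̄ = (58.9 + 60.7 + 64.2 + 66.6 + 65.8 + 72.5 + 78.4 + 80.2)/8 = 68.4125
Deviations from mean: -9.5125, -7.7125, -4.2125, -1.8125, -2.6125, 4.0875, 9.9875, 11.7875
Σ(z_t−z̄)(z_{t+1}−z̄) = (73.3652) + (32.4889) + (7.6352) + (4.7352) + (-10.6786) + (40.8239) + (117.7277) = 266.0973
Denominator Σ(z_t−z̄)² = 433.2288
r_1 = 266.0973 / 433.2288 = 0.614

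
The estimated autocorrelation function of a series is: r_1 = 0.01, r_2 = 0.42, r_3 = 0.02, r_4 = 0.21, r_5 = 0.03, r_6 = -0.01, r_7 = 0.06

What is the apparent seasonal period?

The largest autocorrelation is r_2 = 0.42, with a weaker echo at lag 4 (0.21); the remaining lags stay at or below 0.06.
The dominant spike at lag 2 indicates a seasonal period of 2.

2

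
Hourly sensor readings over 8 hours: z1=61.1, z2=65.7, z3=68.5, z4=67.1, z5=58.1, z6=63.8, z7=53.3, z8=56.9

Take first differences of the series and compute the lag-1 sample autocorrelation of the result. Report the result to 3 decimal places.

-0.510

First differences Δz: 4.6, 2.8, -1.4, -9.0, 5.7, -10.5, 3.6
Mean of differences = -0.6000
Numerator Σ(Δz_t−Δz̄)(Δz_{t+1}−Δz̄) = -135.1900
Denominator Σ(Δz_t−Δz̄)² = 265.1400
r_1(Δz) = -135.1900 / 265.1400 = -0.510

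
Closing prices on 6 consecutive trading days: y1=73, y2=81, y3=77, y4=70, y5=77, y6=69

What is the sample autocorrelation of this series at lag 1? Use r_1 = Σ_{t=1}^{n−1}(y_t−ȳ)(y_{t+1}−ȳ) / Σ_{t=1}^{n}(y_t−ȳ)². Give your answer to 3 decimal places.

Mean ȳ = (73 + 81 + 77 + 70 + 77 + 69)/6 = 74.5000
Numerator Σ_{t=1}^{5}(y_t−ȳ)(y_{t+1}−ȳ) = -29.7500
Denominator Σ(y_t−ȳ)² = 107.5000
r_1 = -29.7500 / 107.5000 = -0.277

-0.277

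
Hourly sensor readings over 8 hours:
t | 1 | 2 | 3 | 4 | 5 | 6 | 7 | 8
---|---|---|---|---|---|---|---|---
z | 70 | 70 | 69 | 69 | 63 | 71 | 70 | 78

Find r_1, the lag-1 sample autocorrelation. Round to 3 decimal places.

0.009

Mean z̄ = (70 + 70 + 69 + 69 + 63 + 71 + 70 + 78)/8 = 70.0000
Σ(z_t−z̄)(z_{t+1}−z̄) = (0.0000) + (0.0000) + (1.0000) + (7.0000) + (-7.0000) + (0.0000) + (0.0000) = 1.0000
Denominator Σ(z_t−z̄)² = 116.0000
r_1 = 1.0000 / 116.0000 = 0.009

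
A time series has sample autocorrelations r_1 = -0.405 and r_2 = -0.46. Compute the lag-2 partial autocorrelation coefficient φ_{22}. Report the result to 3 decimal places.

-0.746

φ_{22} = (r_2 − r_1²) / (1 − r_1²)
r_1² = (-0.405)² = 0.164025
Numerator = -0.46 − 0.1640 = -0.6240; denominator = 1 − 0.1640 = 0.8360
φ_{22} = -0.6240 / 0.8360 = -0.746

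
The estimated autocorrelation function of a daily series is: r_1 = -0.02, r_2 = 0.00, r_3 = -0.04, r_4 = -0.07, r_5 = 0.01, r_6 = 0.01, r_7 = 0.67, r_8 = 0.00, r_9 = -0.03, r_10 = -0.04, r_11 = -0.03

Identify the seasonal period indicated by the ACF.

The largest autocorrelation is r_7 = 0.67; the remaining lags stay at or below 0.01.
The dominant spike at lag 7 indicates a seasonal period of 7.

7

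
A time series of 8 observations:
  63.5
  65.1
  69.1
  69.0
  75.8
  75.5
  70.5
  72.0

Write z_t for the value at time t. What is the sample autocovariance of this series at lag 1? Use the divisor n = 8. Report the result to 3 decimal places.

8.337

Mean z̄ = (63.5 + 65.1 + 69.1 + 69.0 + 75.8 + 75.5 + 70.5 + 72.0)/8 = 70.0625
Deviations: -6.5625, -4.9625, -0.9625, -1.0625, 5.7375, 5.4375, 0.4375, 1.9375
Σ_{t=1}^{7}(z_t−z̄)(z_{t+1}−z̄) = 66.6936
γ_1 = 66.6936 / 8 = 8.337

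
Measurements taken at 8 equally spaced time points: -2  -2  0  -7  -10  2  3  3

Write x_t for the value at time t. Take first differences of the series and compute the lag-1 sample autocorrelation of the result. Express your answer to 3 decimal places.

First differences Δx: 0, 2, -7, -3, 12, 1, 0
Mean of differences = 0.7143
Numerator Σ(Δx_t−Δx̄)(Δx_{t+1}−Δx̄) = -21.0816
Denominator Σ(Δx_t−Δx̄)² = 203.4286
r_1(Δx) = -21.0816 / 203.4286 = -0.104

-0.104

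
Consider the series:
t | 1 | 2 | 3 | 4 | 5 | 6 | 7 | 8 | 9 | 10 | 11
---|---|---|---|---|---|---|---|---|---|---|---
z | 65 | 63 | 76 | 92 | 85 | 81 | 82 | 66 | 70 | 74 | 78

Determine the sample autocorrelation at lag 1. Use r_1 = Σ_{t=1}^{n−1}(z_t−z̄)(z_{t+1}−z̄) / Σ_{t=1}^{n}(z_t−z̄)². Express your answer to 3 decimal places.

Mean z̄ = (65 + 63 + 76 + 92 + 85 + 81 + 82 + 66 + 70 + 74 + 78)/11 = 75.6364
Numerator Σ_{t=1}^{10}(z_t−z̄)(z_{t+1}−z̄) = 371.6860
Denominator Σ(z_t−z̄)² = 830.5455
r_1 = 371.6860 / 830.5455 = 0.448

0.448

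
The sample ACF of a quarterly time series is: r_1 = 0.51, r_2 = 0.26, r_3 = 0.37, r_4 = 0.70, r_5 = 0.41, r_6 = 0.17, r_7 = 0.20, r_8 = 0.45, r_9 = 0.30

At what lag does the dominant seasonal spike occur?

4

The largest autocorrelation is r_4 = 0.70; the remaining lags stay at or below 0.51. The elevated value at lag 1 (0.51), dropping to 0.26 at lag 2, reflects decaying short-term dependence rather than seasonality.
The dominant spike at lag 4 indicates a seasonal period of 4.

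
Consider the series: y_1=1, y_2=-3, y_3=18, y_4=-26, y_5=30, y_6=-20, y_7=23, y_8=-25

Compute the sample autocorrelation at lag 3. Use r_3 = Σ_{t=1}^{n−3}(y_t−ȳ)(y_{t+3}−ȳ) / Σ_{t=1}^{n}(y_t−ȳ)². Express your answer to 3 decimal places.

-0.526

Mean ȳ = (1 − 3 + 18 − 26 + 30 − 20 + 23 − 25)/8 = -0.2500
Deviations from mean: 1.2500, -2.7500, 18.2500, -25.7500, 30.2500, -19.7500, 23.2500, -24.7500
Numerator Σ_{t=1}^{5}(y_t−ȳ)(y_{t+3}−ȳ) = -1823.1875
Denominator Σ(y_t−ȳ)² = 3463.5000
r_3 = -1823.1875 / 3463.5000 = -0.526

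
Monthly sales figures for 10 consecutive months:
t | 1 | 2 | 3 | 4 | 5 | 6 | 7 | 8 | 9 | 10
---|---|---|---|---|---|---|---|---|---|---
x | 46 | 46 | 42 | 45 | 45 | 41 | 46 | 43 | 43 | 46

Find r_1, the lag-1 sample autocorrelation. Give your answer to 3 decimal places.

-0.398

Mean x̄ = (46 + 46 + 42 + 45 + 45 + 41 + 46 + 43 + 43 + 46)/10 = 44.3000
Numerator Σ_{t=1}^{9}(x_t−x̄)(x_{t+1}−x̄) = -12.7900
Denominator Σ(x_t−x̄)² = 32.1000
r_1 = -12.7900 / 32.1000 = -0.398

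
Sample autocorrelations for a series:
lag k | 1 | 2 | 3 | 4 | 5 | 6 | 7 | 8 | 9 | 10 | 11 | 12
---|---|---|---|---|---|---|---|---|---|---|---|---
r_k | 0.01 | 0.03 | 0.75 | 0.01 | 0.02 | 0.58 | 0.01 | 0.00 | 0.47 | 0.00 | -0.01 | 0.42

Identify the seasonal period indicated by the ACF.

3

The largest autocorrelation is r_3 = 0.75, with weaker echoes at lags 6 (0.58), 9 (0.47) and 12 (0.42); the remaining lags stay at or below 0.03.
The dominant spike at lag 3 indicates a seasonal period of 3.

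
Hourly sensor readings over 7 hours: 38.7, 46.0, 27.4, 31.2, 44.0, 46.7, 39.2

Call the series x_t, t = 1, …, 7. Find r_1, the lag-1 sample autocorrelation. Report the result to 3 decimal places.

Mean x̄ = (38.7 + 46.0 + 27.4 + 31.2 + 44.0 + 46.7 + 39.2)/7 = 39.0286
Deviations from mean: -0.3286, 6.9714, -11.6286, -7.8286, 4.9714, 7.6714, 0.1714
Σ(x_t−x̄)(x_{t+1}−x̄) = (-2.2906) + (-81.0678) + (91.0351) + (-38.9192) + (38.1380) + (1.3151) = 8.2106
Denominator Σ(x_t−x̄)² = 328.8143
r_1 = 8.2106 / 328.8143 = 0.025

0.025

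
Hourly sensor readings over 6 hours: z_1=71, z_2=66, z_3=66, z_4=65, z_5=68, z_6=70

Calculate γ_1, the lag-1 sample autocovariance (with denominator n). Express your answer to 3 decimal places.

0.259

Mean z̄ = (71 + 66 + 66 + 65 + 68 + 70)/6 = 67.6667
Σ_{t=1}^{5}(z_t−z̄)(z_{t+1}−z̄) = 1.5556
γ_1 = 1.5556 / 6 = 0.259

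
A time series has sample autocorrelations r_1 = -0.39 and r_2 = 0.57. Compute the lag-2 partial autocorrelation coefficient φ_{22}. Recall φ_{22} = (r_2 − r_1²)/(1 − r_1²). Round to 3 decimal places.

φ_{22} = (r_2 − r_1²) / (1 − r_1²)
r_1² = (-0.39)² = 0.1521
Numerator = 0.57 − 0.1521 = 0.4179; denominator = 1 − 0.1521 = 0.8479
φ_{22} = 0.4179 / 0.8479 = 0.493

0.493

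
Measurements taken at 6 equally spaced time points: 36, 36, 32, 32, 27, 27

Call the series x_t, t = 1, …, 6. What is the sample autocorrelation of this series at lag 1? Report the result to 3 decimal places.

0.499

Mean x̄ = (36 + 36 + 32 + 32 + 27 + 27)/6 = 31.6667
Deviations from mean: 4.3333, 4.3333, 0.3333, 0.3333, -4.6667, -4.6667
Numerator Σ_{t=1}^{5}(x_t−x̄)(x_{t+1}−x̄) = 40.5556
Denominator Σ(x_t−x̄)² = 81.3333
r_1 = 40.5556 / 81.3333 = 0.499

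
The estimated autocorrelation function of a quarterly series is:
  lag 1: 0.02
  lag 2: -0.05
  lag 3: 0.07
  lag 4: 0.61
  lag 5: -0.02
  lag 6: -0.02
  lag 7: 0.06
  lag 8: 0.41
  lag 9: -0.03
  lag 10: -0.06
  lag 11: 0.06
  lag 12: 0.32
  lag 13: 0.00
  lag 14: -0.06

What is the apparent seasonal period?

The largest autocorrelation is r_4 = 0.61, with weaker echoes at lags 8 (0.41) and 12 (0.32); the remaining lags stay at or below 0.07.
The dominant spike at lag 4 indicates a seasonal period of 4.

4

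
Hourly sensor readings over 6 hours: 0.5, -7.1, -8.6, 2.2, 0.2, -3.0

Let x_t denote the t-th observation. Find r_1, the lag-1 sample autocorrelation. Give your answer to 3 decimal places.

-0.036

Mean x̄ = (0.5 − 7.1 − 8.6 + 2.2 + 0.2 − 3.0)/6 = -2.6333
Deviations from mean: 3.1333, -4.4667, -5.9667, 4.8333, 2.8333, -0.3667
Σ(x_t−x̄)(x_{t+1}−x̄) = (-13.9956) + (26.6511) + (-28.8389) + (13.6944) + (-1.0389) = -3.5278
Denominator Σ(x_t−x̄)² = 96.8933
r_1 = -3.5278 / 96.8933 = -0.036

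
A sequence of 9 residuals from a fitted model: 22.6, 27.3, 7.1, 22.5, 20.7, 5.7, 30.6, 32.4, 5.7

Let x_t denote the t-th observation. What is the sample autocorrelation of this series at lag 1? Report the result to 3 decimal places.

-0.342

Mean x̄ = (22.6 + 27.3 + 7.1 + 22.5 + 20.7 + 5.7 + 30.6 + 32.4 + 5.7)/9 = 19.4000
Numerator Σ_{t=1}^{8}(x_t−x̄)(x_{t+1}−x̄) = -309.7400
Denominator Σ(x_t−x̄)² = 905.0600
r_1 = -309.7400 / 905.0600 = -0.342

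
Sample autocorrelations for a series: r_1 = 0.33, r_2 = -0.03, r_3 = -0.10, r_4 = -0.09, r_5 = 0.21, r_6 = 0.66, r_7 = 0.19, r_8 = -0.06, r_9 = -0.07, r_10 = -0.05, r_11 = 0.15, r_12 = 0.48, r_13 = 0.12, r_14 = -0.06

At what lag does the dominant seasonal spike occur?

The largest autocorrelation is r_6 = 0.66, with a weaker echo at lag 12 (0.48); the remaining lags stay at or below 0.33.
The dominant spike at lag 6 indicates a seasonal period of 6.

6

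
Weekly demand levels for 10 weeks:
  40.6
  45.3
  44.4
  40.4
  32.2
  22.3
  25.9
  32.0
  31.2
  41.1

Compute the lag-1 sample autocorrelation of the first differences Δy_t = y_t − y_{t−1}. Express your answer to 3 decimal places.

First differences Δy: 4.7, -0.9, -4.0, -8.2, -9.9, 3.6, 6.1, -0.8, 9.9
Mean of differences = 0.0556
Numerator Σ(Δy_t−Δȳ)(Δy_{t+1}−Δȳ) = 87.6502
Denominator Σ(Δy_t−Δȳ)² = 352.9422
r_1(Δy) = 87.6502 / 352.9422 = 0.248

0.248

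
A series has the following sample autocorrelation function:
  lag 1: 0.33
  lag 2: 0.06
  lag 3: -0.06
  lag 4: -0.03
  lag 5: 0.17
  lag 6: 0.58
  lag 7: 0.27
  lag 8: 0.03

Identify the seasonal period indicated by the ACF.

The largest autocorrelation is r_6 = 0.58; the remaining lags stay at or below 0.33. The elevated value at lag 1 (0.33), dropping to 0.06 at lag 2, reflects decaying short-term dependence rather than seasonality.
The dominant spike at lag 6 indicates a seasonal period of 6.

6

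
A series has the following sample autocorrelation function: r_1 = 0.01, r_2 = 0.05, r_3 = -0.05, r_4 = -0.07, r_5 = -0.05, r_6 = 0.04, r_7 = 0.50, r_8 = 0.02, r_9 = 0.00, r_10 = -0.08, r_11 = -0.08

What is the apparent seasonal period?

7

The largest autocorrelation is r_7 = 0.50; the remaining lags stay at or below 0.05.
The dominant spike at lag 7 indicates a seasonal period of 7.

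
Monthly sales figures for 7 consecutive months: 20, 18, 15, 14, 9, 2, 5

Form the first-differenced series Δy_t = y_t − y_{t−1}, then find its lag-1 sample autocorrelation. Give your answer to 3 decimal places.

First differences Δy: -2, -3, -1, -5, -7, 3
Mean of differences = -2.5000
Numerator Σ(Δy_t−Δȳ)(Δy_{t+1}−Δȳ) = -18.2500
Denominator Σ(Δy_t−Δȳ)² = 59.5000
r_1(Δy) = -18.2500 / 59.5000 = -0.307

-0.307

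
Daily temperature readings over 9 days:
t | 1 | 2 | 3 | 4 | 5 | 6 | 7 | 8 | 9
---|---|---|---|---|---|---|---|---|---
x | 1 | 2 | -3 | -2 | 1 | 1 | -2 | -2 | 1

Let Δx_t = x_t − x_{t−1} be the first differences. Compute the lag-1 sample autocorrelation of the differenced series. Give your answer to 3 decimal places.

First differences Δx: 1, -5, 1, 3, 0, -3, 0, 3
Mean of differences = 0.0000
Numerator Σ(Δx_t−Δx̄)(Δx_{t+1}−Δx̄) = -7.0000
Denominator Σ(Δx_t−Δx̄)² = 54.0000
r_1(Δx) = -7.0000 / 54.0000 = -0.130

-0.130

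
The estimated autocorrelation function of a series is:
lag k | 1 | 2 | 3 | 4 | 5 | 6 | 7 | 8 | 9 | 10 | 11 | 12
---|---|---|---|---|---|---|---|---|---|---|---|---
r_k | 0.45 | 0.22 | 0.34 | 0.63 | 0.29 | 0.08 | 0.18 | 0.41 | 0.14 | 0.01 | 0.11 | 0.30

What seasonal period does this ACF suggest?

4

The largest autocorrelation is r_4 = 0.63; the remaining lags stay at or below 0.45. The elevated value at lag 1 (0.45), dropping to 0.22 at lag 2, reflects decaying short-term dependence rather than seasonality.
The dominant spike at lag 4 indicates a seasonal period of 4.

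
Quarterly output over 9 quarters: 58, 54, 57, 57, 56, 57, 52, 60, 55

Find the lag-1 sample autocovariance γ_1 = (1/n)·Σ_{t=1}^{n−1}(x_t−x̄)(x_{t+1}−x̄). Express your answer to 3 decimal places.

-3.252

Mean x̄ = (58 + 54 + 57 + 57 + 56 + 57 + 52 + 60 + 55)/9 = 56.2222
Σ_{t=1}^{8}(x_t−x̄)(x_{t+1}−x̄) = -29.2716
γ_1 = -29.2716 / 9 = -3.252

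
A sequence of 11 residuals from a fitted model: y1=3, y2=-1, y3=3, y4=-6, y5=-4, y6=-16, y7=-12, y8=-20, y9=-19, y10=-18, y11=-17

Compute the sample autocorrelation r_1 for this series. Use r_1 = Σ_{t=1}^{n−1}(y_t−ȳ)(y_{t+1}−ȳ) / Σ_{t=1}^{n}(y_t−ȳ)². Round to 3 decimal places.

0.653

Mean ȳ = (3 − 1 + 3 − 6 − 4 − 16 − 12 − 20 − 19 − 18 − 17)/11 = -9.7273
Numerator Σ_{t=1}^{10}(y_t−ȳ)(y_{t+1}−ȳ) = 524.7438
Denominator Σ(y_t−ȳ)² = 804.1818
r_1 = 524.7438 / 804.1818 = 0.653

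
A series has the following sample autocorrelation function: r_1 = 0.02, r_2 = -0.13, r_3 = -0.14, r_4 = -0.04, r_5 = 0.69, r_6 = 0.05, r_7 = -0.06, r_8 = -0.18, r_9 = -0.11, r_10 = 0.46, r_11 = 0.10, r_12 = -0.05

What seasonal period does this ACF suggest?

The largest autocorrelation is r_5 = 0.69, with a weaker echo at lag 10 (0.46); the remaining lags stay at or below 0.10.
The dominant spike at lag 5 indicates a seasonal period of 5.

5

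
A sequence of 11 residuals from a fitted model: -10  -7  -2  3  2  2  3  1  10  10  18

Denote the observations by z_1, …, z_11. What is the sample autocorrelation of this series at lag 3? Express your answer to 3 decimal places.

Mean z̄ = (-10 − 7 − 2 + 3 + 2 + 2 + 3 + 1 + 10 + 10 + 18)/11 = 2.7273
Numerator Σ_{t=1}^{8}(z_t−z̄)(z_{t+3}−z̄) = -21.3140
Denominator Σ(z_t−z̄)² = 622.1818
r_3 = -21.3140 / 622.1818 = -0.034

-0.034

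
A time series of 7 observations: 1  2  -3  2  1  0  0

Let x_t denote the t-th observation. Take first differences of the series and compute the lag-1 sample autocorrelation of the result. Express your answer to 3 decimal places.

-0.650

First differences Δx: 1, -5, 5, -1, -1, 0
Mean of differences = -0.1667
Numerator Σ(Δx_t−Δx̄)(Δx_{t+1}−Δx̄) = -34.3611
Denominator Σ(Δx_t−Δx̄)² = 52.8333
r_1(Δx) = -34.3611 / 52.8333 = -0.650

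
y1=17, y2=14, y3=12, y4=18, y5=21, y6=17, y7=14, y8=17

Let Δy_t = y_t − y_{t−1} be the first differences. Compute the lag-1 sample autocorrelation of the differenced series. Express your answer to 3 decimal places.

First differences Δy: -3, -2, 6, 3, -4, -3, 3
Mean of differences = 0.0000
Numerator Σ(Δy_t−Δȳ)(Δy_{t+1}−Δȳ) = 3.0000
Denominator Σ(Δy_t−Δȳ)² = 92.0000
r_1(Δy) = 3.0000 / 92.0000 = 0.033

0.033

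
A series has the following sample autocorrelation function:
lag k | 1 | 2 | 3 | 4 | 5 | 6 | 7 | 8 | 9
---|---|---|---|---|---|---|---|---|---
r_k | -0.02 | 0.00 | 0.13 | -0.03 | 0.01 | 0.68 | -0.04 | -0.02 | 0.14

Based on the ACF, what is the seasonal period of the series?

6

The largest autocorrelation is r_6 = 0.68; the remaining lags stay at or below 0.14.
The dominant spike at lag 6 indicates a seasonal period of 6.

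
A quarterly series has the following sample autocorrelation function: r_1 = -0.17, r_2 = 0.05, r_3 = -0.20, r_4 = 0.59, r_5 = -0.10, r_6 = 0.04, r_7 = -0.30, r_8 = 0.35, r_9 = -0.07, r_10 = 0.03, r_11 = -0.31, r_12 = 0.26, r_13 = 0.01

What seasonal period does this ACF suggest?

4

The largest autocorrelation is r_4 = 0.59, with weaker echoes at lags 8 (0.35) and 12 (0.26); the remaining lags stay at or below 0.05.
The dominant spike at lag 4 indicates a seasonal period of 4.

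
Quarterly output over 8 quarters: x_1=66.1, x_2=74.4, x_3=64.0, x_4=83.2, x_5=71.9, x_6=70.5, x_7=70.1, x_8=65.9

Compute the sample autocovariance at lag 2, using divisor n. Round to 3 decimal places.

Mean x̄ = (66.1 + 74.4 + 64.0 + 83.2 + 71.9 + 70.5 + 70.1 + 65.9)/8 = 70.7625
Σ_{t=1}^{6}(x_t−x̄)(x_{t+2}−x̄) = 66.3372
γ_2 = 66.3372 / 8 = 8.292

8.292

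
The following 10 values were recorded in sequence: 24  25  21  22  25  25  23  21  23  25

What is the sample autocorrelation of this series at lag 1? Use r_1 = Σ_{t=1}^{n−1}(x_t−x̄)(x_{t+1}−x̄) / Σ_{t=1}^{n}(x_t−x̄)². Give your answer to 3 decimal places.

0.059

Mean x̄ = (24 + 25 + 21 + 22 + 25 + 25 + 23 + 21 + 23 + 25)/10 = 23.4000
Numerator Σ_{t=1}^{9}(x_t−x̄)(x_{t+1}−x̄) = 1.4400
Denominator Σ(x_t−x̄)² = 24.4000
r_1 = 1.4400 / 24.4000 = 0.059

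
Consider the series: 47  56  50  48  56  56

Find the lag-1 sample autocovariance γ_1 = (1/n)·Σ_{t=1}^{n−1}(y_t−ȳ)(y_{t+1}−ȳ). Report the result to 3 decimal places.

Mean ȳ = (47 + 56 + 50 + 48 + 56 + 56)/6 = 52.1667
Deviations: -5.1667, 3.8333, -2.1667, -4.1667, 3.8333, 3.8333
Σ_{t=1}^{5}(y_t−ȳ)(y_{t+1}−ȳ) = -20.3611
γ_1 = -20.3611 / 6 = -3.394

-3.394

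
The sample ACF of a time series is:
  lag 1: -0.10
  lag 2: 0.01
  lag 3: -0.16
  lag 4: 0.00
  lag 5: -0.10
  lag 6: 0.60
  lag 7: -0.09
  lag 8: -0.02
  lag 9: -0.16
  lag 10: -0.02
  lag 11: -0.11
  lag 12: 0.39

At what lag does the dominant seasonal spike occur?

The largest autocorrelation is r_6 = 0.60, with a weaker echo at lag 12 (0.39); the remaining lags stay at or below 0.01.
The dominant spike at lag 6 indicates a seasonal period of 6.

6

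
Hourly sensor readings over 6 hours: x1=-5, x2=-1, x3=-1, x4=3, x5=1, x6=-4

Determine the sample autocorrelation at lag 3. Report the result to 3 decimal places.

Mean x̄ = (-5 − 1 − 1 + 3 + 1 − 4)/6 = -1.1667
Deviations from mean: -3.8333, 0.1667, 0.1667, 4.1667, 2.1667, -2.8333
Numerator Σ_{t=1}^{3}(x_t−x̄)(x_{t+3}−x̄) = -16.0833
Denominator Σ(x_t−x̄)² = 44.8333
r_3 = -16.0833 / 44.8333 = -0.359

-0.359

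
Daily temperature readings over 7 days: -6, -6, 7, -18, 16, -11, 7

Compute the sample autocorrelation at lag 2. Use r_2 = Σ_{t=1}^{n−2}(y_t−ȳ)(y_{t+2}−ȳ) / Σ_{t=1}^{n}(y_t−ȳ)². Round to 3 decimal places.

Mean ȳ = (-6 − 6 + 7 − 18 + 16 − 11 + 7)/7 = -1.5714
Deviations from mean: -4.4286, -4.4286, 8.5714, -16.4286, 17.5714, -9.4286, 8.5714
Σ(y_t−ȳ)(y_{t+2}−ȳ) = (-37.9592) + (72.7551) + (150.6122) + (154.8980) + (150.6122) = 490.9184
Denominator Σ(y_t−ȳ)² = 853.7143
r_2 = 490.9184 / 853.7143 = 0.575

0.575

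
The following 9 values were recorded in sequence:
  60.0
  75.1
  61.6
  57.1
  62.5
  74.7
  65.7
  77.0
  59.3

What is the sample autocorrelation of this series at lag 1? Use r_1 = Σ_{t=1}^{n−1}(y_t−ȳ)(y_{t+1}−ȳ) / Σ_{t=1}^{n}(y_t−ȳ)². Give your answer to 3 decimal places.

Mean ȳ = (60.0 + 75.1 + 61.6 + 57.1 + 62.5 + 74.7 + 65.7 + 77.0 + 59.3)/9 = 65.8889
Numerator Σ_{t=1}^{8}(y_t−ȳ)(y_{t+1}−ȳ) = -133.1023
Denominator Σ(y_t−ȳ)² = 471.1889
r_1 = -133.1023 / 471.1889 = -0.282

-0.282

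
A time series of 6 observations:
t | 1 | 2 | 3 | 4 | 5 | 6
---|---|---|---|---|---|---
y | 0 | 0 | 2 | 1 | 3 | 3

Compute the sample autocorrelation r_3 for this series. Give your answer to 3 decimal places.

Mean ȳ = (0 + 0 + 2 + 1 + 3 + 3)/6 = 1.5000
Deviations from mean: -1.5000, -1.5000, 0.5000, -0.5000, 1.5000, 1.5000
Σ(y_t−ȳ)(y_{t+3}−ȳ) = (0.7500) + (-2.2500) + (0.7500) = -0.7500
Denominator Σ(y_t−ȳ)² = 9.5000
r_3 = -0.7500 / 9.5000 = -0.079

-0.079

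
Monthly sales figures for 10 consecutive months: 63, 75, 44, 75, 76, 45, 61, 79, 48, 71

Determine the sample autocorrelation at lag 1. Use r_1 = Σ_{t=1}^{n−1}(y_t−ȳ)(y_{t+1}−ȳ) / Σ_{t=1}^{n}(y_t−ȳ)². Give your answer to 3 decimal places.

-0.528

Mean ȳ = (63 + 75 + 44 + 75 + 76 + 45 + 61 + 79 + 48 + 71)/10 = 63.7000
Numerator Σ_{t=1}^{9}(y_t−ȳ)(y_{t+1}−ȳ) = -889.7900
Denominator Σ(y_t−ȳ)² = 1686.1000
r_1 = -889.7900 / 1686.1000 = -0.528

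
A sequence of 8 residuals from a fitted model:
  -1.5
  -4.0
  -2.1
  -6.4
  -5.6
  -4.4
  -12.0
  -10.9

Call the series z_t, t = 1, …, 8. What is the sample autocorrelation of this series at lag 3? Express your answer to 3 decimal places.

0.055

Mean z̄ = (-1.5 − 4.0 − 2.1 − 6.4 − 5.6 − 4.4 − 12.0 − 10.9)/8 = -5.8625
Deviations from mean: 4.3625, 1.8625, 3.7625, -0.5375, 0.2625, 1.4625, -6.1375, -5.0375
Numerator Σ_{t=1}^{5}(z_t−z̄)(z_{t+3}−z̄) = 5.6233
Denominator Σ(z_t−z̄)² = 102.1988
r_3 = 5.6233 / 102.1988 = 0.055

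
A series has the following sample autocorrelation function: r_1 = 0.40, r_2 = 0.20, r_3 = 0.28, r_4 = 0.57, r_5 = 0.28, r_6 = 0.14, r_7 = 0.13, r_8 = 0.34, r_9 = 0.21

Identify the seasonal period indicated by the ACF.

4

The largest autocorrelation is r_4 = 0.57; the remaining lags stay at or below 0.40. The elevated value at lag 1 (0.40), dropping to 0.20 at lag 2, reflects decaying short-term dependence rather than seasonality.
The dominant spike at lag 4 indicates a seasonal period of 4.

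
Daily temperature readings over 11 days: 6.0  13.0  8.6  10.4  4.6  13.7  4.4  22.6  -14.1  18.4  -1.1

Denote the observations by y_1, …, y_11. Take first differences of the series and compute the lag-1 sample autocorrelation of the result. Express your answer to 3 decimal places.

First differences Δy: 7.0, -4.4, 1.8, -5.8, 9.1, -9.3, 18.2, -36.7, 32.5, -19.5
Mean of differences = -0.7100
Numerator Σ(Δy_t−Δȳ)(Δy_{t+1}−Δȳ) = -2846.9401
Denominator Σ(Δy_t−Δȳ)² = 3384.1290
r_1(Δy) = -2846.9401 / 3384.1290 = -0.841

-0.841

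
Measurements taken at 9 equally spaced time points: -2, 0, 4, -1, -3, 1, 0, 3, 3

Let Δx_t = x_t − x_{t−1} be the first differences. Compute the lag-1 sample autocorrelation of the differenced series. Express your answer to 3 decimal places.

First differences Δx: 2, 4, -5, -2, 4, -1, 3, 0
Mean of differences = 0.6250
Numerator Σ(Δx_t−Δx̄)(Δx_{t+1}−Δx̄) = -19.2656
Denominator Σ(Δx_t−Δx̄)² = 71.8750
r_1(Δx) = -19.2656 / 71.8750 = -0.268

-0.268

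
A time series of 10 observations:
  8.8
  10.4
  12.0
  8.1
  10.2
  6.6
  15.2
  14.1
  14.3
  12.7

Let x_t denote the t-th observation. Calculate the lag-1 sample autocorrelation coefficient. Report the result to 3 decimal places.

0.177

Mean x̄ = (8.8 + 10.4 + 12.0 + 8.1 + 10.2 + 6.6 + 15.2 + 14.1 + 14.3 + 12.7)/10 = 11.2400
Numerator Σ_{t=1}^{9}(x_t−x̄)(x_{t+1}−x̄) = 13.2864
Denominator Σ(x_t−x̄)² = 75.0640
r_1 = 13.2864 / 75.0640 = 0.177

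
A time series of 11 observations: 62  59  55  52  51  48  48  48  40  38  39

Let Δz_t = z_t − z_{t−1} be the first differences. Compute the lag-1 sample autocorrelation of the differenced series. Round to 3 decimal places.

First differences Δz: -3, -4, -3, -1, -3, 0, 0, -8, -2, 1
Mean of differences = -2.3000
Numerator Σ(Δz_t−Δz̄)(Δz_{t+1}−Δz̄) = -9.5900
Denominator Σ(Δz_t−Δz̄)² = 60.1000
r_1(Δz) = -9.5900 / 60.1000 = -0.160

-0.160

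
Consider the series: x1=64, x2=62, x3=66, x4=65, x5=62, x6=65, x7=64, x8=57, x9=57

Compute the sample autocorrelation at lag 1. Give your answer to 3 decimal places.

Mean x̄ = (64 + 62 + 66 + 65 + 62 + 65 + 64 + 57 + 57)/9 = 62.4444
Numerator Σ_{t=1}^{8}(x_t−x̄)(x_{t+1}−x̄) = 29.6914
Denominator Σ(x_t−x̄)² = 90.2222
r_1 = 29.6914 / 90.2222 = 0.329

0.329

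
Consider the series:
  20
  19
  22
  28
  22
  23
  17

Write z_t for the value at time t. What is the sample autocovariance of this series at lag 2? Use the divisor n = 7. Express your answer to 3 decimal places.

-1.399

Mean z̄ = (20 + 19 + 22 + 28 + 22 + 23 + 17)/7 = 21.5714
Σ_{t=1}^{5}(z_t−z̄)(z_{t+2}−z̄) = -9.7959
γ_2 = -9.7959 / 7 = -1.399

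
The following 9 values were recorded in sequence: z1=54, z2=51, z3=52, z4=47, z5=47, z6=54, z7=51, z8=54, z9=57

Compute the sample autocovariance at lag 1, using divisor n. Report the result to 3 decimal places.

2.011

Mean z̄ = (54 + 51 + 52 + 47 + 47 + 54 + 51 + 54 + 57)/9 = 51.8889
Σ_{t=1}^{8}(z_t−z̄)(z_{t+1}−z̄) = 18.0988
γ_1 = 18.0988 / 9 = 2.011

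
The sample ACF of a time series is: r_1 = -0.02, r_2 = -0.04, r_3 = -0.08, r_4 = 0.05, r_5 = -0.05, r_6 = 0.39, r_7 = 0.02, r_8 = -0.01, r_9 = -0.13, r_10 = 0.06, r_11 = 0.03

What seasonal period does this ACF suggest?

The largest autocorrelation is r_6 = 0.39; the remaining lags stay at or below 0.06.
The dominant spike at lag 6 indicates a seasonal period of 6.

6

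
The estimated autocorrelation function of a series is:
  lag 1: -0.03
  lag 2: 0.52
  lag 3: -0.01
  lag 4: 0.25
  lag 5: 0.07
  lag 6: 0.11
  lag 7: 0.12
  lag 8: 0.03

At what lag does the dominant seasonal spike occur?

2

The largest autocorrelation is r_2 = 0.52, with a weaker echo at lag 4 (0.25); the remaining lags stay at or below 0.12.
The dominant spike at lag 2 indicates a seasonal period of 2.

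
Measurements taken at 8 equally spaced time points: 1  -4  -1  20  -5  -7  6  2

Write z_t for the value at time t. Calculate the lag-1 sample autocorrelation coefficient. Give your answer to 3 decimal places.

-0.254

Mean z̄ = (1 − 4 − 1 + 20 − 5 − 7 + 6 + 2)/8 = 1.5000
Numerator Σ_{t=1}^{7}(z_t−z̄)(z_{t+1}−z̄) = -130.7500
Denominator Σ(z_t−z̄)² = 514.0000
r_1 = -130.7500 / 514.0000 = -0.254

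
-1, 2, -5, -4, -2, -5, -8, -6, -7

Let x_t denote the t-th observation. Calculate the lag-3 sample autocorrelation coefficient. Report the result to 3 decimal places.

0.150

Mean x̄ = (-1 + 2 − 5 − 4 − 2 − 5 − 8 − 6 − 7)/9 = -4.0000
Numerator Σ_{t=1}^{6}(x_t−x̄)(x_{t+3}−x̄) = 12.0000
Denominator Σ(x_t−x̄)² = 80.0000
r_3 = 12.0000 / 80.0000 = 0.150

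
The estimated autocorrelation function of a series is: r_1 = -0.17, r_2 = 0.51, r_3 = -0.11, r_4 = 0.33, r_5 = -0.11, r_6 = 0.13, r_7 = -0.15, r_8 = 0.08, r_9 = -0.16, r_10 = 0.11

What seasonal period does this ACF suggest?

The largest autocorrelation is r_2 = 0.51, with a weaker echo at lag 4 (0.33); the remaining lags stay at or below 0.13.
The dominant spike at lag 2 indicates a seasonal period of 2.

2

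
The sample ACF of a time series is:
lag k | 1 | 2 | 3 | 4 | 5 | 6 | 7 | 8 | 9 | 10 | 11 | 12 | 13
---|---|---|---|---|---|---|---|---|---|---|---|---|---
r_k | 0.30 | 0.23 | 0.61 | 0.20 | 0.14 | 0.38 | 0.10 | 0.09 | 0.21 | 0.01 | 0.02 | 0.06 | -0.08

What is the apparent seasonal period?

3

The largest autocorrelation is r_3 = 0.61, with a weaker echo at lag 6 (0.38); the remaining lags stay at or below 0.30. The elevated value at lag 1 (0.30), dropping to 0.23 at lag 2, reflects decaying short-term dependence rather than seasonality.
The dominant spike at lag 3 indicates a seasonal period of 3.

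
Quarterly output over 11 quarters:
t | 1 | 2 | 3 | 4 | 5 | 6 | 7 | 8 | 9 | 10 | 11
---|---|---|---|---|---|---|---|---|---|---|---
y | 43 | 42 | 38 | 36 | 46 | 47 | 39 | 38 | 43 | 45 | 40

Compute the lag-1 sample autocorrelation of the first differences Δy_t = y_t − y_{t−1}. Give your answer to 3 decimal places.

First differences Δy: -1, -4, -2, 10, 1, -8, -1, 5, 2, -5
Mean of differences = -0.3000
Numerator Σ(Δy_t−Δȳ)(Δy_{t+1}−Δȳ) = -2.1900
Denominator Σ(Δy_t−Δȳ)² = 240.1000
r_1(Δy) = -2.1900 / 240.1000 = -0.009

-0.009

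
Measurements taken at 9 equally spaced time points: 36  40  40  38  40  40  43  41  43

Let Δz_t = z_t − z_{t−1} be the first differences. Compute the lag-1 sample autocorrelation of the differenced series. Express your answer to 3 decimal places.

-0.448

First differences Δz: 4, 0, -2, 2, 0, 3, -2, 2
Mean of differences = 0.8750
Numerator Σ(Δz_t−Δz̄)(Δz_{t+1}−Δz̄) = -15.6406
Denominator Σ(Δz_t−Δz̄)² = 34.8750
r_1(Δz) = -15.6406 / 34.8750 = -0.448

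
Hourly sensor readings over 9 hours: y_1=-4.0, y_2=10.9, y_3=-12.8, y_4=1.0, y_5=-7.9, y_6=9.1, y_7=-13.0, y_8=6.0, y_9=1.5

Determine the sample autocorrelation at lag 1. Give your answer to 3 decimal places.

-0.733

Mean ȳ = (-4.0 + 10.9 − 12.8 + 1.0 − 7.9 + 9.1 − 13.0 + 6.0 + 1.5)/9 = -1.0222
Numerator Σ_{t=1}^{8}(y_t−ȳ)(y_{t+1}−ȳ) = -470.9038
Denominator Σ(y_t−ȳ)² = 642.7156
r_1 = -470.9038 / 642.7156 = -0.733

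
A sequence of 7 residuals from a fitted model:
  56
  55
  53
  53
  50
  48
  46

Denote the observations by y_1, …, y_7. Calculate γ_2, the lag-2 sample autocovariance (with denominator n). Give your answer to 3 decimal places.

1.805

Mean ȳ = (56 + 55 + 53 + 53 + 50 + 48 + 46)/7 = 51.5714
Σ_{t=1}^{5}(y_t−ȳ)(y_{t+2}−ȳ) = 12.6327
γ_2 = 12.6327 / 7 = 1.805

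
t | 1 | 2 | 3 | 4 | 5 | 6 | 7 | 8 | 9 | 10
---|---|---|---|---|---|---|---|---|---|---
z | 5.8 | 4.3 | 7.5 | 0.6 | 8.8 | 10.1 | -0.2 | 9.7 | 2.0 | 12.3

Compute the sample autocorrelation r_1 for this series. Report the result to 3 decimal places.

Mean z̄ = (5.8 + 4.3 + 7.5 + 0.6 + 8.8 + 10.1 − 0.2 + 9.7 + 2.0 + 12.3)/10 = 6.0900
Numerator Σ_{t=1}^{9}(z_t−z̄)(z_{t+1}−z̄) = -101.8501
Denominator Σ(z_t−z̄)² = 166.7290
r_1 = -101.8501 / 166.7290 = -0.611

-0.611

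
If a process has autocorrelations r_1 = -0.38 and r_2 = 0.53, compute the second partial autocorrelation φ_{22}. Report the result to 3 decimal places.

φ_{22} = (r_2 − r_1²) / (1 − r_1²)
r_1² = (-0.38)² = 0.1444
Numerator = 0.53 − 0.1444 = 0.3856; denominator = 1 − 0.1444 = 0.8556
φ_{22} = 0.3856 / 0.8556 = 0.451

0.451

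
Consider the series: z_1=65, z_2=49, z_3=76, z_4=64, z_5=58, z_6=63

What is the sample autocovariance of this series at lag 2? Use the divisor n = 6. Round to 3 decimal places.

Mean z̄ = (65 + 49 + 76 + 64 + 58 + 63)/6 = 62.5000
Σ_{t=1}^{4}(z_t−z̄)(z_{t+2}−z̄) = -46.5000
γ_2 = -46.5000 / 6 = -7.750

-7.750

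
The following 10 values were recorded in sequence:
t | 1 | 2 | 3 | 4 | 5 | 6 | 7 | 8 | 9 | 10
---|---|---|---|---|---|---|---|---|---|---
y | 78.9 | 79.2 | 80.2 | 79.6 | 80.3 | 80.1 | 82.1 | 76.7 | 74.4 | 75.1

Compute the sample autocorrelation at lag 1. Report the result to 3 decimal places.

Mean ȳ = (78.9 + 79.2 + 80.2 + 79.6 + 80.3 + 80.1 + 82.1 + 76.7 + 74.4 + 75.1)/10 = 78.6600
Numerator Σ_{t=1}^{9}(y_t−ȳ)(y_{t+1}−ȳ) = 28.0384
Denominator Σ(y_t−ȳ)² = 54.8640
r_1 = 28.0384 / 54.8640 = 0.511

0.511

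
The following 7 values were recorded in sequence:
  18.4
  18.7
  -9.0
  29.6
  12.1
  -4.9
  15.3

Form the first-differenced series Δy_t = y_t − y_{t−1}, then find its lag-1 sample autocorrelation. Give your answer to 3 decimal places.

-0.556

First differences Δy: 0.3, -27.7, 38.6, -17.5, -17.0, 20.2
Mean of differences = -0.5167
Numerator Σ(Δy_t−Δȳ)(Δy_{t+1}−Δȳ) = -1811.3903
Denominator Σ(Δy_t−Δȳ)² = 3259.0283
r_1(Δy) = -1811.3903 / 3259.0283 = -0.556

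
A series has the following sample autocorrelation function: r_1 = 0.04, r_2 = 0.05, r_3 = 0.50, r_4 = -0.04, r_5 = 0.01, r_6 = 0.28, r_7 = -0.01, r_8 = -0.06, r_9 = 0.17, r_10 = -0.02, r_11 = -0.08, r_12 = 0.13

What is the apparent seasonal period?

3

The largest autocorrelation is r_3 = 0.50, with weaker echoes at lags 6 (0.28) and 9 (0.17); the remaining lags stay at or below 0.13.
The dominant spike at lag 3 indicates a seasonal period of 3.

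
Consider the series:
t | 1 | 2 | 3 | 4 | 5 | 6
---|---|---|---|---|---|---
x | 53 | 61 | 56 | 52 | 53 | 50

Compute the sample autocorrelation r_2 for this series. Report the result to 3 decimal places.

Mean x̄ = (53 + 61 + 56 + 52 + 53 + 50)/6 = 54.1667
Deviations from mean: -1.1667, 6.8333, 1.8333, -2.1667, -1.1667, -4.1667
Σ(x_t−x̄)(x_{t+2}−x̄) = (-2.1389) + (-14.8056) + (-2.1389) + (9.0278) = -10.0556
Denominator Σ(x_t−x̄)² = 74.8333
r_2 = -10.0556 / 74.8333 = -0.134

-0.134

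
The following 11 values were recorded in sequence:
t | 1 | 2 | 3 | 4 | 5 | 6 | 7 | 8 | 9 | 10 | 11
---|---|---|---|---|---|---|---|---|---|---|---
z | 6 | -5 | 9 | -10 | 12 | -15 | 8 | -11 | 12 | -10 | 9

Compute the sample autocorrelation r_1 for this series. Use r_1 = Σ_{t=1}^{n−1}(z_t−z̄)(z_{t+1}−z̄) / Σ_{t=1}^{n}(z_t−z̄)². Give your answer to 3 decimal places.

-0.903

Mean z̄ = (6 − 5 + 9 − 10 + 12 − 15 + 8 − 11 + 12 − 10 + 9)/11 = 0.4545
Numerator Σ_{t=1}^{10}(z_t−z̄)(z_{t+1}−z̄) = -1010.6612
Denominator Σ(z_t−z̄)² = 1118.7273
r_1 = -1010.6612 / 1118.7273 = -0.903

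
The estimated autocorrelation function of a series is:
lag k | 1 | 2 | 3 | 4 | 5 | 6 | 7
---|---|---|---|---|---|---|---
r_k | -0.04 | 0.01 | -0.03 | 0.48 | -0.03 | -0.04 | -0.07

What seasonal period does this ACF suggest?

The largest autocorrelation is r_4 = 0.48; the remaining lags stay at or below 0.01.
The dominant spike at lag 4 indicates a seasonal period of 4.

4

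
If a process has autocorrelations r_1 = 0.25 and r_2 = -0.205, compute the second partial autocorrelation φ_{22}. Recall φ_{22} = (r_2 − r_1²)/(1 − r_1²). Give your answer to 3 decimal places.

φ_{22} = (r_2 − r_1²) / (1 − r_1²)
r_1² = (0.25)² = 0.0625
Numerator = -0.205 − 0.0625 = -0.2675; denominator = 1 − 0.0625 = 0.9375
φ_{22} = -0.2675 / 0.9375 = -0.285

-0.285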